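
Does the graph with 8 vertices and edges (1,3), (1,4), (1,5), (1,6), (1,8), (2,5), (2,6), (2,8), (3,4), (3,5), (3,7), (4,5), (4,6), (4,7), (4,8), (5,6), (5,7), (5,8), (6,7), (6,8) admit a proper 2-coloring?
No (odd cycle of length 3: 8 -> 1 -> 5 -> 8)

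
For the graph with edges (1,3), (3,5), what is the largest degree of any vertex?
2 (attained at vertex 3)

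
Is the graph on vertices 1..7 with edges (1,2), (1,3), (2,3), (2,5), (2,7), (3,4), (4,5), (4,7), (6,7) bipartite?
No (odd cycle of length 3: 3 -> 1 -> 2 -> 3)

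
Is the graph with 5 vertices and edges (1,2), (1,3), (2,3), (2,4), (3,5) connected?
Yes (BFS from 1 visits [1, 2, 3, 4, 5] — all 5 vertices reached)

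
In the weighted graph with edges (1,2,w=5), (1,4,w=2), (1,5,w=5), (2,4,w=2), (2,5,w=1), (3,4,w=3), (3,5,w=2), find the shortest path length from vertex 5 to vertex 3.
2 (path: 5 -> 3; weights 2 = 2)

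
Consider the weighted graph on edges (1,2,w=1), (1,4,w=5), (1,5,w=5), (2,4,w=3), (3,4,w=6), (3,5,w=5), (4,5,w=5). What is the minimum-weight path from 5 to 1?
5 (path: 5 -> 1; weights 5 = 5)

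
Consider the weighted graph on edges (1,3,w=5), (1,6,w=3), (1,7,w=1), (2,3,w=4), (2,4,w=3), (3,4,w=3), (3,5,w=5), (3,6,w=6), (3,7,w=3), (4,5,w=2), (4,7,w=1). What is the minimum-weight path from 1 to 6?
3 (path: 1 -> 6; weights 3 = 3)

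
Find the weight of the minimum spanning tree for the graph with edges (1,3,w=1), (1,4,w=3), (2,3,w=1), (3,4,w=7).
5 (MST edges: (1,3,w=1), (1,4,w=3), (2,3,w=1); sum of weights 1 + 3 + 1 = 5)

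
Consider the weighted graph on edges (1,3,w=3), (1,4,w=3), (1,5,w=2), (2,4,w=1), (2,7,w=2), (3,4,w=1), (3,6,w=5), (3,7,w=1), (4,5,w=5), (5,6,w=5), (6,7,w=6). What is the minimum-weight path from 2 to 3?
2 (path: 2 -> 4 -> 3; weights 1 + 1 = 2)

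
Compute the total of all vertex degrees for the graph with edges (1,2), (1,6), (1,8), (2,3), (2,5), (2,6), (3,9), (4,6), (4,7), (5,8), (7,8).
22 (handshake: sum of degrees = 2|E| = 2 x 11 = 22)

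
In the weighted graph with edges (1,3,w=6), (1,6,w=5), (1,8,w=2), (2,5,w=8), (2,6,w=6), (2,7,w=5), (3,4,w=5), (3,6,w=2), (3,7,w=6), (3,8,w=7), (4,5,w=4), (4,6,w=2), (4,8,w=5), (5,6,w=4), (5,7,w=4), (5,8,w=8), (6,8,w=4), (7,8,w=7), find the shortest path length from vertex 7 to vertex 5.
4 (path: 7 -> 5; weights 4 = 4)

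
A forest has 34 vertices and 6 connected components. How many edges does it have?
28 (Each of the 6 component trees on V_i vertices has V_i - 1 edges; summing gives V - C = 34 - 6 = 28)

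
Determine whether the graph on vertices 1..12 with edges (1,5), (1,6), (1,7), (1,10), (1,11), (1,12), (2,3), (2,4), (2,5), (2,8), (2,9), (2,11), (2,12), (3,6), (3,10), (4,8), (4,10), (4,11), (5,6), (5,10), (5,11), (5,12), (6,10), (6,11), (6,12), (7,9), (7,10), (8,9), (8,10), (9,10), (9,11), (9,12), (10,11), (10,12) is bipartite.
No (odd cycle of length 3: 5 -> 1 -> 11 -> 5)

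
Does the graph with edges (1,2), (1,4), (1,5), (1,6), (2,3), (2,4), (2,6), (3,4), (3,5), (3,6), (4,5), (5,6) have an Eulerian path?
Yes — and in fact it has an Eulerian circuit (the graph is connected and all 6 vertices have even degree)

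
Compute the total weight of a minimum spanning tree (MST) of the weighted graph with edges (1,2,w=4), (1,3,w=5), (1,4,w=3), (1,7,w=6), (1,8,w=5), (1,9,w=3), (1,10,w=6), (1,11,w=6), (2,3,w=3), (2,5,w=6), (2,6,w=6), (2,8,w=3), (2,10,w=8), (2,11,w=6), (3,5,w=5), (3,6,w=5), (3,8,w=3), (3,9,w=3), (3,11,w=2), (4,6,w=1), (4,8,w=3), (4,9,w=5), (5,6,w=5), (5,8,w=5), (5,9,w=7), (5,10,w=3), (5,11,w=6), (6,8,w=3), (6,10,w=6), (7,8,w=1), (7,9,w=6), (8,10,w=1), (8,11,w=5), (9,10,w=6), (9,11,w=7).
23 (MST edges: (1,4,w=3), (1,9,w=3), (2,3,w=3), (2,8,w=3), (3,9,w=3), (3,11,w=2), (4,6,w=1), (5,10,w=3), (7,8,w=1), (8,10,w=1); sum of weights 3 + 3 + 3 + 3 + 3 + 2 + 1 + 3 + 1 + 1 = 23)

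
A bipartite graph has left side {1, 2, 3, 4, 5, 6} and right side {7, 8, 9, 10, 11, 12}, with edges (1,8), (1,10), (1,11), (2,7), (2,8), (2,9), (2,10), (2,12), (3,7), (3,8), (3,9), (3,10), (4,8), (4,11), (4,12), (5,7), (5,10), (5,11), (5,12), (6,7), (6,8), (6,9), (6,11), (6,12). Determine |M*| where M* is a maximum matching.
6 (matching: (1,11), (2,12), (3,10), (4,8), (5,7), (6,9); upper bound min(|L|,|R|) = min(6,6) = 6)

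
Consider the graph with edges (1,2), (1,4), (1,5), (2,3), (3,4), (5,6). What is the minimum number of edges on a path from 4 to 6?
3 (path: 4 -> 1 -> 5 -> 6, 3 edges)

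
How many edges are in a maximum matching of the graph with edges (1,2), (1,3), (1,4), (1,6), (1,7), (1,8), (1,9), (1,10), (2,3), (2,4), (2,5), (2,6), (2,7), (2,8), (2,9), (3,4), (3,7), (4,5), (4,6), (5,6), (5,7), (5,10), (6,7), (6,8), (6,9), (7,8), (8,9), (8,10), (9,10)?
5 (matching: (1,10), (2,9), (3,7), (4,5), (6,8); upper bound floor(n/2) = floor(10/2) = 5)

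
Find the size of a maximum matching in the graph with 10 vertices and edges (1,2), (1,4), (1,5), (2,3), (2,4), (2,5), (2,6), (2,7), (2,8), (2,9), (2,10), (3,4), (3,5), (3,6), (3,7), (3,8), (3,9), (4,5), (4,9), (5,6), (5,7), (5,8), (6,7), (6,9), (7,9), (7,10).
5 (matching: (1,5), (2,10), (3,8), (4,9), (6,7); upper bound floor(n/2) = floor(10/2) = 5)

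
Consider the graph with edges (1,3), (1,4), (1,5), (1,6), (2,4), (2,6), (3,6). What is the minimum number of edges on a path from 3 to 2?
2 (path: 3 -> 6 -> 2, 2 edges)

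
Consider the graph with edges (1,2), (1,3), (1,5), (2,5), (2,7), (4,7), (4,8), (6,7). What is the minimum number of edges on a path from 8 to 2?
3 (path: 8 -> 4 -> 7 -> 2, 3 edges)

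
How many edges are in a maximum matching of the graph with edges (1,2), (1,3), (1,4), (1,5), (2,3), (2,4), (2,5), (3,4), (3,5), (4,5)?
2 (matching: (2,5), (3,4); upper bound floor(n/2) = floor(5/2) = 2)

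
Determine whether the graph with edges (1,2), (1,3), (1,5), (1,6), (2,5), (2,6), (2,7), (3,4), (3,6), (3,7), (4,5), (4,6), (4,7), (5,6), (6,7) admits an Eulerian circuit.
Yes (the graph is connected and all 7 vertices have even degree)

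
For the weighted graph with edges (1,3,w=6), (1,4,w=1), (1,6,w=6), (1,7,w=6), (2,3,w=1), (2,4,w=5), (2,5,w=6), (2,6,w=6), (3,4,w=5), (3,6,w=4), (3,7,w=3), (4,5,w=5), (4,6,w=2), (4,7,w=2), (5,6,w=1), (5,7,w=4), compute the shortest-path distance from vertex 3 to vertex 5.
5 (path: 3 -> 6 -> 5; weights 4 + 1 = 5)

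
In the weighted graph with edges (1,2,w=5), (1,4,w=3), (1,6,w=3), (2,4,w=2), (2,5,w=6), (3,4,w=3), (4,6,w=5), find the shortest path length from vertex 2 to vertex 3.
5 (path: 2 -> 4 -> 3; weights 2 + 3 = 5)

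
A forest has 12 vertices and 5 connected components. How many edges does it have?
7 (Each of the 5 component trees on V_i vertices has V_i - 1 edges; summing gives V - C = 12 - 5 = 7)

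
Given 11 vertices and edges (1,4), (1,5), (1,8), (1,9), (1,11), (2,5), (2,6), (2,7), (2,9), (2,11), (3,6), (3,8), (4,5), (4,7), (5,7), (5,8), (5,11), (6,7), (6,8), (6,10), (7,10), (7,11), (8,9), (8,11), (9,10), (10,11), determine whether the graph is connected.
Yes (BFS from 1 visits [1, 4, 5, 8, 9, 11, 7, 2, 3, 6, 10] — all 11 vertices reached)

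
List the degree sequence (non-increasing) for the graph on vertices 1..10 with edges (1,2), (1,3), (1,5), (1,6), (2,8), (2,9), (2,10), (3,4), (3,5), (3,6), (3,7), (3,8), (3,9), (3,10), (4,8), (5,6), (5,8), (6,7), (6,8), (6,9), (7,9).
[8, 6, 5, 4, 4, 4, 4, 3, 2, 2] (degrees: deg(1)=4, deg(2)=4, deg(3)=8, deg(4)=2, deg(5)=4, deg(6)=6, deg(7)=3, deg(8)=5, deg(9)=4, deg(10)=2)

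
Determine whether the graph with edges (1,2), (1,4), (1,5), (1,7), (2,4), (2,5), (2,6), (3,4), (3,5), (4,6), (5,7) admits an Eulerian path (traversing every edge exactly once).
Yes — and in fact it has an Eulerian circuit (the graph is connected and all 7 vertices have even degree)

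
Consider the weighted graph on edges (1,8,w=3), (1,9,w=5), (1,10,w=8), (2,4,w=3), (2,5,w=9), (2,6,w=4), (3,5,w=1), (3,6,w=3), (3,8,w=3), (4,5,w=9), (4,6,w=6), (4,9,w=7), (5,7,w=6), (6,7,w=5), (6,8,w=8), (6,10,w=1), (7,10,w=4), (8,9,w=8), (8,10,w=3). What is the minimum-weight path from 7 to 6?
5 (path: 7 -> 6; weights 5 = 5)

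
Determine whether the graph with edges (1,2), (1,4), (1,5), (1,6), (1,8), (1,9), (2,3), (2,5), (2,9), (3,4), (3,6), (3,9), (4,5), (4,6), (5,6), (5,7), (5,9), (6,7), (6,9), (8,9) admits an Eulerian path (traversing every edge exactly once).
Yes — and in fact it has an Eulerian circuit (the graph is connected and all 9 vertices have even degree)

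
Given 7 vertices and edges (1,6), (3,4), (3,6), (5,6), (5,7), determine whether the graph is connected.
No, it has 2 components: {1, 3, 4, 5, 6, 7}, {2}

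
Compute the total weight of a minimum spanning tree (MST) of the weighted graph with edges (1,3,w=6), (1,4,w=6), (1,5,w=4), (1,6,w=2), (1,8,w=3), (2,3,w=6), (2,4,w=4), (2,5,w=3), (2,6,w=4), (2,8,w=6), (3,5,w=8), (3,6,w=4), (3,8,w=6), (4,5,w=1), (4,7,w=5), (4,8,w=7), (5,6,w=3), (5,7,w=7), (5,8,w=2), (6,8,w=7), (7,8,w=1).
16 (MST edges: (1,6,w=2), (1,8,w=3), (2,5,w=3), (3,6,w=4), (4,5,w=1), (5,8,w=2), (7,8,w=1); sum of weights 2 + 3 + 3 + 4 + 1 + 2 + 1 = 16)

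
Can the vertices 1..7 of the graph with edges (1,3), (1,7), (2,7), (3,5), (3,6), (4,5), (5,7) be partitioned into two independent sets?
Yes. Partition: {1, 2, 5, 6}, {3, 4, 7}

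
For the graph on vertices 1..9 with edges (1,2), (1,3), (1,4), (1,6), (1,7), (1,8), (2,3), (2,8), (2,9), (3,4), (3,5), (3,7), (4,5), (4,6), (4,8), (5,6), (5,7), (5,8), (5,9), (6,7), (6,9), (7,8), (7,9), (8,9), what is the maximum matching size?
4 (matching: (2,9), (3,5), (4,6), (7,8); upper bound floor(n/2) = floor(9/2) = 4)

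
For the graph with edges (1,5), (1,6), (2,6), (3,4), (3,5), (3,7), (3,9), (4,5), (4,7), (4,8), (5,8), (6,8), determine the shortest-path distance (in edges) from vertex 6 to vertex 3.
3 (path: 6 -> 8 -> 4 -> 3, 3 edges)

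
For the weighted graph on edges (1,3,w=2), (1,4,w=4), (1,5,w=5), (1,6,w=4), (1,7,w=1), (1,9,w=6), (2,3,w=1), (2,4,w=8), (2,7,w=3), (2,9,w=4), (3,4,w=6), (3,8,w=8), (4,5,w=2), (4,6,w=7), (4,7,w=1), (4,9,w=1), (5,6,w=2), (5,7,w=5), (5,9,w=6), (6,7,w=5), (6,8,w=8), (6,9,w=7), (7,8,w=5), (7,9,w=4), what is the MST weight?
15 (MST edges: (1,3,w=2), (1,7,w=1), (2,3,w=1), (4,5,w=2), (4,7,w=1), (4,9,w=1), (5,6,w=2), (7,8,w=5); sum of weights 2 + 1 + 1 + 2 + 1 + 1 + 2 + 5 = 15)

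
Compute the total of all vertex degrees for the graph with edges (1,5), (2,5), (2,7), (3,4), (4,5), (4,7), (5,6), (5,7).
16 (handshake: sum of degrees = 2|E| = 2 x 8 = 16)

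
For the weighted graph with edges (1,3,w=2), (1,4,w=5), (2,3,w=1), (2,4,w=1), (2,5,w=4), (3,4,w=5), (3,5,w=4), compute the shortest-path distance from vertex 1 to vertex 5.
6 (path: 1 -> 3 -> 5; weights 2 + 4 = 6)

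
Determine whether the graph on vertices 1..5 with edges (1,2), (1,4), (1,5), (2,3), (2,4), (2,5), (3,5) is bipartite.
No (odd cycle of length 3: 2 -> 1 -> 5 -> 2)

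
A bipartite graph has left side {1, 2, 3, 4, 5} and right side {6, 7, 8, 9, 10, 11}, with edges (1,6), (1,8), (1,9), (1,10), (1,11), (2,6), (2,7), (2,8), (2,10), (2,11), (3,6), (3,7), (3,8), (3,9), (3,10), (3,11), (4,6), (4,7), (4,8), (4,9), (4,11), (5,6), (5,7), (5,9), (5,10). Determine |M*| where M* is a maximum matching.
5 (matching: (1,11), (2,10), (3,9), (4,8), (5,7); upper bound min(|L|,|R|) = min(5,6) = 5)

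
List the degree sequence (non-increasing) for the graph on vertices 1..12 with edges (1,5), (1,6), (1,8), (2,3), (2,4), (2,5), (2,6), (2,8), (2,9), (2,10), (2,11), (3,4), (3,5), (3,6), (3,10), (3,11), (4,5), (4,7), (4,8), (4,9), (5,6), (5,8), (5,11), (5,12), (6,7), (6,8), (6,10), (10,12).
[8, 8, 7, 6, 6, 5, 4, 3, 3, 2, 2, 2] (degrees: deg(1)=3, deg(2)=8, deg(3)=6, deg(4)=6, deg(5)=8, deg(6)=7, deg(7)=2, deg(8)=5, deg(9)=2, deg(10)=4, deg(11)=3, deg(12)=2)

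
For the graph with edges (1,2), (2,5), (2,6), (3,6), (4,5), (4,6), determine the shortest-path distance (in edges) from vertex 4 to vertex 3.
2 (path: 4 -> 6 -> 3, 2 edges)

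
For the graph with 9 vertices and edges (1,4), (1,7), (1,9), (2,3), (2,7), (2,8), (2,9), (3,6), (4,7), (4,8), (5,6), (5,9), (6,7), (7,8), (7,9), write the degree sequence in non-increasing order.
[6, 4, 4, 3, 3, 3, 3, 2, 2] (degrees: deg(1)=3, deg(2)=4, deg(3)=2, deg(4)=3, deg(5)=2, deg(6)=3, deg(7)=6, deg(8)=3, deg(9)=4)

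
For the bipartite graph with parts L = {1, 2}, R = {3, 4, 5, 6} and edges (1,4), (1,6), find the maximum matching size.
1 (matching: (1,6); upper bound min(|L|,|R|) = min(2,4) = 2)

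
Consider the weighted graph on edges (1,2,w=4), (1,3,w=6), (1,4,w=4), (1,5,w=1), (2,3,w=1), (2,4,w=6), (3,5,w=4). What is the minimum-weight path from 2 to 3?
1 (path: 2 -> 3; weights 1 = 1)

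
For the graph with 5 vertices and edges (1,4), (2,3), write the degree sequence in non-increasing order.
[1, 1, 1, 1, 0] (degrees: deg(1)=1, deg(2)=1, deg(3)=1, deg(4)=1, deg(5)=0)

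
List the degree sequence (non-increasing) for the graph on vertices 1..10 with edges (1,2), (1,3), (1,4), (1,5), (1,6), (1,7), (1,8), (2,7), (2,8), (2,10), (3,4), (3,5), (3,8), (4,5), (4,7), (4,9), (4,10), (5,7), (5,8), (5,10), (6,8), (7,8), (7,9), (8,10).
[7, 7, 6, 6, 6, 4, 4, 4, 2, 2] (degrees: deg(1)=7, deg(2)=4, deg(3)=4, deg(4)=6, deg(5)=6, deg(6)=2, deg(7)=6, deg(8)=7, deg(9)=2, deg(10)=4)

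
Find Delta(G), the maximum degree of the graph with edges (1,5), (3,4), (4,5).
2 (attained at vertices 4, 5)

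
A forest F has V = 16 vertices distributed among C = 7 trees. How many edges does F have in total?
9 (Each of the 7 component trees on V_i vertices has V_i - 1 edges; summing gives V - C = 16 - 7 = 9)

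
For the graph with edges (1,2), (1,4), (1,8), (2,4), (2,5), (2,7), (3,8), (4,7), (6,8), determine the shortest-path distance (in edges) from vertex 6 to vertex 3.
2 (path: 6 -> 8 -> 3, 2 edges)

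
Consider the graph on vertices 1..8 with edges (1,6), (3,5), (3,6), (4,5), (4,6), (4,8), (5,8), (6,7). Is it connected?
No, it has 2 components: {1, 3, 4, 5, 6, 7, 8}, {2}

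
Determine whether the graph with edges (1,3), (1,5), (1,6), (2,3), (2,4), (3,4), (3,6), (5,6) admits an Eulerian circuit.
No (2 vertices have odd degree: {1, 6}; Eulerian circuit requires 0)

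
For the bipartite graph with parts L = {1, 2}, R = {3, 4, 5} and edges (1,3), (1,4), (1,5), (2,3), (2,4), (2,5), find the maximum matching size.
2 (matching: (1,5), (2,4); upper bound min(|L|,|R|) = min(2,3) = 2)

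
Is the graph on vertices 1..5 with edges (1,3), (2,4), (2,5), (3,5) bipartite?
Yes. Partition: {1, 4, 5}, {2, 3}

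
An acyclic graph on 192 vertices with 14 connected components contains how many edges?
178 (Each of the 14 component trees on V_i vertices has V_i - 1 edges; summing gives V - C = 192 - 14 = 178)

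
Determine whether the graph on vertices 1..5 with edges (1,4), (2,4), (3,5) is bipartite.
Yes. Partition: {1, 2, 3}, {4, 5}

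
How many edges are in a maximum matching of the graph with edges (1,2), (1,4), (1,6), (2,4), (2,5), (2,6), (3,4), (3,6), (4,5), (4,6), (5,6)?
3 (matching: (1,4), (2,5), (3,6); upper bound floor(n/2) = floor(6/2) = 3)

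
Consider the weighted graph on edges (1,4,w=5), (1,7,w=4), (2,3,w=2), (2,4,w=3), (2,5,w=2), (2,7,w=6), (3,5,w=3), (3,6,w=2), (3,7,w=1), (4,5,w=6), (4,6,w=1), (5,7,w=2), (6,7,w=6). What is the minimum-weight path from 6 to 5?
5 (path: 6 -> 3 -> 5; weights 2 + 3 = 5)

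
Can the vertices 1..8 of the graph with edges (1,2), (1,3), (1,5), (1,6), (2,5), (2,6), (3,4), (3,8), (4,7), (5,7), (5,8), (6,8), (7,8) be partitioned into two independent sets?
No (odd cycle of length 3: 6 -> 1 -> 2 -> 6)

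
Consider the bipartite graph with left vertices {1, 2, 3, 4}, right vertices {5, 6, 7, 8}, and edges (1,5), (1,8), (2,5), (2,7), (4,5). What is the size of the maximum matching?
3 (matching: (1,8), (2,7), (4,5); upper bound min(|L|,|R|) = min(4,4) = 4)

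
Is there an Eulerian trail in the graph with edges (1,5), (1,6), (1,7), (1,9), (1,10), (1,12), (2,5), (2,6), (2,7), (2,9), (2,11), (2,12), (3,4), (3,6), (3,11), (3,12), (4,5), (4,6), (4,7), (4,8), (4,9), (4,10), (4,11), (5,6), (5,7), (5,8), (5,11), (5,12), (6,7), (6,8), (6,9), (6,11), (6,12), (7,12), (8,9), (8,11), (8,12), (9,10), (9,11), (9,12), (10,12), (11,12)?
Yes — and in fact it has an Eulerian circuit (the graph is connected and all 12 vertices have even degree)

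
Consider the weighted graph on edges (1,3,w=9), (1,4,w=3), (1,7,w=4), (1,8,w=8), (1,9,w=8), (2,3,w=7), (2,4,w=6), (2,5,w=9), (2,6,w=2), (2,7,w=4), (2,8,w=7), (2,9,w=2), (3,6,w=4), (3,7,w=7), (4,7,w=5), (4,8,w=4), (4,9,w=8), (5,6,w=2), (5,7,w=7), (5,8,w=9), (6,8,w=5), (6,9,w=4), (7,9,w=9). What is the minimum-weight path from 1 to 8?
7 (path: 1 -> 4 -> 8; weights 3 + 4 = 7)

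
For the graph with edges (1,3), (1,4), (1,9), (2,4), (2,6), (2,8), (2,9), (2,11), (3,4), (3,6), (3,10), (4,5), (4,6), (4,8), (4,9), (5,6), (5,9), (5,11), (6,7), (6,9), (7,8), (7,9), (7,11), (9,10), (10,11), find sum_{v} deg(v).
50 (handshake: sum of degrees = 2|E| = 2 x 25 = 50)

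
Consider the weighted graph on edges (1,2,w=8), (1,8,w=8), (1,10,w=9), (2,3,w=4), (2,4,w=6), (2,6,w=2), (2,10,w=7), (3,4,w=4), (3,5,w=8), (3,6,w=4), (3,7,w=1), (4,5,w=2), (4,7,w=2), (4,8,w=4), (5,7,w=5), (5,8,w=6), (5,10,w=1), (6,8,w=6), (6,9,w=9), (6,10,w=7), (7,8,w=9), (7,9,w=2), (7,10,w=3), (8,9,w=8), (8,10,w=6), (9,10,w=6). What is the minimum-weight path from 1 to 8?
8 (path: 1 -> 8; weights 8 = 8)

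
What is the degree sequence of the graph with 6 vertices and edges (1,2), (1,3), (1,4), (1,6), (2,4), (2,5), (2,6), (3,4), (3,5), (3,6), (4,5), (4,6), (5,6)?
[5, 5, 4, 4, 4, 4] (degrees: deg(1)=4, deg(2)=4, deg(3)=4, deg(4)=5, deg(5)=4, deg(6)=5)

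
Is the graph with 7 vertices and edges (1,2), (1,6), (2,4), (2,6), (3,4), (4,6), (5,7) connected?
No, it has 2 components: {1, 2, 3, 4, 6}, {5, 7}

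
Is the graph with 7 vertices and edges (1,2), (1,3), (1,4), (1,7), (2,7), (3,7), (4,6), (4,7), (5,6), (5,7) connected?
Yes (BFS from 1 visits [1, 2, 3, 4, 7, 6, 5] — all 7 vertices reached)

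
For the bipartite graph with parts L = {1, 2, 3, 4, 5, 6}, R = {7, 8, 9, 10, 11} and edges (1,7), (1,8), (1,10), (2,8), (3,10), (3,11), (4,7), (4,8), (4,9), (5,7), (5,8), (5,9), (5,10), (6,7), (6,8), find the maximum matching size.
5 (matching: (1,10), (2,8), (3,11), (4,9), (5,7); upper bound min(|L|,|R|) = min(6,5) = 5)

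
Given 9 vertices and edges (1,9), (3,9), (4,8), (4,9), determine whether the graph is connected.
No, it has 5 components: {1, 3, 4, 8, 9}, {2}, {5}, {6}, {7}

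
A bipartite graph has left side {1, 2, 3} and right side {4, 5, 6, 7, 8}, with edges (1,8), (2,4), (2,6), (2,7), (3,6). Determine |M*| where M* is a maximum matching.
3 (matching: (1,8), (2,7), (3,6); upper bound min(|L|,|R|) = min(3,5) = 3)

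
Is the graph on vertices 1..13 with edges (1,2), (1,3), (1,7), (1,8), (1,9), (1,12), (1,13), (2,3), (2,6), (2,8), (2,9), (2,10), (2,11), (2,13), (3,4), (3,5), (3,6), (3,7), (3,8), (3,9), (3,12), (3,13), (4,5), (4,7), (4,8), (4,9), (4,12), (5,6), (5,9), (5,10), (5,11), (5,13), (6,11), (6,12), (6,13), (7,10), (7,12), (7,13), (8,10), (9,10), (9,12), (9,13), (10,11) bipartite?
No (odd cycle of length 3: 2 -> 1 -> 13 -> 2)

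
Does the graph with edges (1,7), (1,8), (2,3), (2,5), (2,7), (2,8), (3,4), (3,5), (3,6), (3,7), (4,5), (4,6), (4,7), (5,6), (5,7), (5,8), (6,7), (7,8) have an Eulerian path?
Yes (the graph is connected and exactly 2 vertices have odd degree: {3, 7}; any Eulerian path must start and end at those)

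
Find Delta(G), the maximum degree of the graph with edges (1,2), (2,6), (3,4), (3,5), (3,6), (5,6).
3 (attained at vertices 3, 6)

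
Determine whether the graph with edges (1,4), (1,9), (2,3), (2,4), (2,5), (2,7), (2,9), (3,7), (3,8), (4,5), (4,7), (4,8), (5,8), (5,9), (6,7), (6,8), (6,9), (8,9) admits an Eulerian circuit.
No (6 vertices have odd degree: {2, 3, 4, 6, 8, 9}; Eulerian circuit requires 0)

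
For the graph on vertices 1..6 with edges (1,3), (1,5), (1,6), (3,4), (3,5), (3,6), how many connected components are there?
2 (components: {1, 3, 4, 5, 6}, {2})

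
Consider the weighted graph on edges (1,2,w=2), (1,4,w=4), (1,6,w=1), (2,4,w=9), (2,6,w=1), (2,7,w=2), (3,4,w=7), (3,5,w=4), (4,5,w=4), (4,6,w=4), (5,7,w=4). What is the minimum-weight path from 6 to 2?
1 (path: 6 -> 2; weights 1 = 1)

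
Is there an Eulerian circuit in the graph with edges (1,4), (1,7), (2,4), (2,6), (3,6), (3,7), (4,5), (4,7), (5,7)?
Yes (the graph is connected and all 7 vertices have even degree)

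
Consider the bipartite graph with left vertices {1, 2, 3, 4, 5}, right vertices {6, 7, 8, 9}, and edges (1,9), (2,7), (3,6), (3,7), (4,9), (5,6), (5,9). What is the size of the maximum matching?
3 (matching: (1,9), (2,7), (3,6); upper bound min(|L|,|R|) = min(5,4) = 4)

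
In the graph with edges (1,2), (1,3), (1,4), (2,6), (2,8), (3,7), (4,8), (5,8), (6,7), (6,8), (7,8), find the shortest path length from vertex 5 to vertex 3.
3 (path: 5 -> 8 -> 7 -> 3, 3 edges)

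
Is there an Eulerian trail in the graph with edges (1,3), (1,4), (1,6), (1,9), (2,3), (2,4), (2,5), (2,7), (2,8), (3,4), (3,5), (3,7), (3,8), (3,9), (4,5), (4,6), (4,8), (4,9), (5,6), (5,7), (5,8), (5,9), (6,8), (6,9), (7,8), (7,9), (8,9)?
No (8 vertices have odd degree: {2, 3, 4, 5, 6, 7, 8, 9}; Eulerian path requires 0 or 2)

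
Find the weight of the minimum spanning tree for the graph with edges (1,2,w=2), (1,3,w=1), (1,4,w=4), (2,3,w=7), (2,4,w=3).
6 (MST edges: (1,2,w=2), (1,3,w=1), (2,4,w=3); sum of weights 2 + 1 + 3 = 6)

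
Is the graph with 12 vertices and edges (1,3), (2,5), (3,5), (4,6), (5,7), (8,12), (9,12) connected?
No, it has 5 components: {1, 2, 3, 5, 7}, {4, 6}, {8, 9, 12}, {10}, {11}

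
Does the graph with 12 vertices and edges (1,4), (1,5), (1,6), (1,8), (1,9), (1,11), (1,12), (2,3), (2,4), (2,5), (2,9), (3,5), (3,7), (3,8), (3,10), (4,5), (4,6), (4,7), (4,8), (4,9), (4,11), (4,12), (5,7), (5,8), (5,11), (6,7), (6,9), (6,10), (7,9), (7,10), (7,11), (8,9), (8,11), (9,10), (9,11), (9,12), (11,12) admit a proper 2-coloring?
No (odd cycle of length 3: 5 -> 1 -> 4 -> 5)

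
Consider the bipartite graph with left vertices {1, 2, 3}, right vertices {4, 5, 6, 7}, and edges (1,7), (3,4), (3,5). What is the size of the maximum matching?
2 (matching: (1,7), (3,5); upper bound min(|L|,|R|) = min(3,4) = 3)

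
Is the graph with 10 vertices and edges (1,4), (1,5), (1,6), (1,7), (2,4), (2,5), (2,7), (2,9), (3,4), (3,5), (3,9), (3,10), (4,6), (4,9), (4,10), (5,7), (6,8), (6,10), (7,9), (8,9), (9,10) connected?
Yes (BFS from 1 visits [1, 4, 5, 6, 7, 2, 3, 9, 10, 8] — all 10 vertices reached)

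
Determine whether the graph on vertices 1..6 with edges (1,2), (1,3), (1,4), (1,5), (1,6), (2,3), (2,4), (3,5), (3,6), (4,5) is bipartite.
No (odd cycle of length 3: 4 -> 1 -> 5 -> 4)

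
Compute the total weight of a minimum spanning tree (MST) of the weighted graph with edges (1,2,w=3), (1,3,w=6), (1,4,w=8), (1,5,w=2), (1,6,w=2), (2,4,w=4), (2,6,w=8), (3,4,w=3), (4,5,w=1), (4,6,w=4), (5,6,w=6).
11 (MST edges: (1,2,w=3), (1,5,w=2), (1,6,w=2), (3,4,w=3), (4,5,w=1); sum of weights 3 + 2 + 2 + 3 + 1 = 11)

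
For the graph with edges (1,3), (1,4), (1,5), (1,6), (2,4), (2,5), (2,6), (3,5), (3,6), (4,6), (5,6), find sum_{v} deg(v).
22 (handshake: sum of degrees = 2|E| = 2 x 11 = 22)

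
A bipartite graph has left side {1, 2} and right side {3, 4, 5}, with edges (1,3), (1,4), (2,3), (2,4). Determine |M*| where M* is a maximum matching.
2 (matching: (1,4), (2,3); upper bound min(|L|,|R|) = min(2,3) = 2)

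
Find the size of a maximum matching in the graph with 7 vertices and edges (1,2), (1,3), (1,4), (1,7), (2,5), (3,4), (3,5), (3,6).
3 (matching: (1,7), (2,5), (3,6); upper bound floor(n/2) = floor(7/2) = 3)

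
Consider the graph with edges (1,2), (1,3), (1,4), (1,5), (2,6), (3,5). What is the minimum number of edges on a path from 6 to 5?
3 (path: 6 -> 2 -> 1 -> 5, 3 edges)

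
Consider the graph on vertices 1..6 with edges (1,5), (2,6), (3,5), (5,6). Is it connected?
No, it has 2 components: {1, 2, 3, 5, 6}, {4}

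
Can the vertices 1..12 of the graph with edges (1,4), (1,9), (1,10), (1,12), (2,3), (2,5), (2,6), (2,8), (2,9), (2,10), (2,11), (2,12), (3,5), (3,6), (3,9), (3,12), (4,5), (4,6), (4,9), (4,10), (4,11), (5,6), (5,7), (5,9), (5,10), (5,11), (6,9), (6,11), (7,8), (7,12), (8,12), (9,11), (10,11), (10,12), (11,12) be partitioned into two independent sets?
No (odd cycle of length 3: 10 -> 1 -> 4 -> 10)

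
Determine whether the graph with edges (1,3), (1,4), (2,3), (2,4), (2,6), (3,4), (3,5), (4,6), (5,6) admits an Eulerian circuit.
No (2 vertices have odd degree: {2, 6}; Eulerian circuit requires 0)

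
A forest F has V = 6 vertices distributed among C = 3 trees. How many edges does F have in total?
3 (Each of the 3 component trees on V_i vertices has V_i - 1 edges; summing gives V - C = 6 - 3 = 3)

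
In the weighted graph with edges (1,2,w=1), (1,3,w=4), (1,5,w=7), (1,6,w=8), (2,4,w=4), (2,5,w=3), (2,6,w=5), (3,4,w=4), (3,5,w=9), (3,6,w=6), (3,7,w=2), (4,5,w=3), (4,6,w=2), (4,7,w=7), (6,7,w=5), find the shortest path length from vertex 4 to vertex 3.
4 (path: 4 -> 3; weights 4 = 4)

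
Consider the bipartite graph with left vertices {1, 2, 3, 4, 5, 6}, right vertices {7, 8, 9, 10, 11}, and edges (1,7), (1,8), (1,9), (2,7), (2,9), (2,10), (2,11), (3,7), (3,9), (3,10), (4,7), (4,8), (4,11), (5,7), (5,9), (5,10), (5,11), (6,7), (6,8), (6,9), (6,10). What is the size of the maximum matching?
5 (matching: (1,9), (2,11), (3,10), (4,8), (5,7); upper bound min(|L|,|R|) = min(6,5) = 5)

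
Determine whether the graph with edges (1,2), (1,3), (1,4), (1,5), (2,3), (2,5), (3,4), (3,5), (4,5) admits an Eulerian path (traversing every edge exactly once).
Yes (the graph is connected and exactly 2 vertices have odd degree: {2, 4}; any Eulerian path must start and end at those)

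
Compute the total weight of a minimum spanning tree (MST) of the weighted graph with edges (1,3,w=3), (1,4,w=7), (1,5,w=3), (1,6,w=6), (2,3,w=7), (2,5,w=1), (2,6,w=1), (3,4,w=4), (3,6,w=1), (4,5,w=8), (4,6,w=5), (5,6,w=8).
10 (MST edges: (1,3,w=3), (2,5,w=1), (2,6,w=1), (3,4,w=4), (3,6,w=1); sum of weights 3 + 1 + 1 + 4 + 1 = 10)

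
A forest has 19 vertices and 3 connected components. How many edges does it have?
16 (Each of the 3 component trees on V_i vertices has V_i - 1 edges; summing gives V - C = 19 - 3 = 16)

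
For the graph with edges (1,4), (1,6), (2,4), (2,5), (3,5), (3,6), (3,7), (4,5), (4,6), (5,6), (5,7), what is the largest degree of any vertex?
5 (attained at vertex 5)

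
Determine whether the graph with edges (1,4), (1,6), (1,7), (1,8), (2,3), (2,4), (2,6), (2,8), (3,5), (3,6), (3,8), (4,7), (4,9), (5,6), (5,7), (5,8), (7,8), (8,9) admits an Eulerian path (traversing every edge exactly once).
Yes — and in fact it has an Eulerian circuit (the graph is connected and all 9 vertices have even degree)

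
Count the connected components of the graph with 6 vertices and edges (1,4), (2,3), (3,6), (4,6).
2 (components: {1, 2, 3, 4, 6}, {5})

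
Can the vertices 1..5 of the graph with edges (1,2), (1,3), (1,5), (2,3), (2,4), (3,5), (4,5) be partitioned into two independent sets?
No (odd cycle of length 3: 2 -> 1 -> 3 -> 2)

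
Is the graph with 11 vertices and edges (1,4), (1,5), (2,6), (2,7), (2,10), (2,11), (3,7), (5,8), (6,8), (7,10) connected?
No, it has 2 components: {1, 2, 3, 4, 5, 6, 7, 8, 10, 11}, {9}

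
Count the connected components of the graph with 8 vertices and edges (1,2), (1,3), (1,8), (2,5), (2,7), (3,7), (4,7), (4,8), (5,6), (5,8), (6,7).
1 (components: {1, 2, 3, 4, 5, 6, 7, 8})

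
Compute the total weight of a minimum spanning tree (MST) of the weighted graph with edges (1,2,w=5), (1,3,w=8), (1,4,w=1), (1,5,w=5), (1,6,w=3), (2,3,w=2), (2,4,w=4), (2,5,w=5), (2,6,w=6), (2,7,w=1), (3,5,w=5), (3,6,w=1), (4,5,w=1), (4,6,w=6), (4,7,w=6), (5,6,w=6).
9 (MST edges: (1,4,w=1), (1,6,w=3), (2,3,w=2), (2,7,w=1), (3,6,w=1), (4,5,w=1); sum of weights 1 + 3 + 2 + 1 + 1 + 1 = 9)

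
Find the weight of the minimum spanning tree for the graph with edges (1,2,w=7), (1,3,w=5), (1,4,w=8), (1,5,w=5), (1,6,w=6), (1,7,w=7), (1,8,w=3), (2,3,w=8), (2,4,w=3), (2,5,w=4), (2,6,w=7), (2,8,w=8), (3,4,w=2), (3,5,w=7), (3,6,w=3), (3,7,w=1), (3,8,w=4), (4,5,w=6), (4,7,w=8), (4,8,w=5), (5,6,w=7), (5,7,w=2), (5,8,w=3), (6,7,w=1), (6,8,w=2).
14 (MST edges: (1,8,w=3), (2,4,w=3), (3,4,w=2), (3,7,w=1), (5,7,w=2), (6,7,w=1), (6,8,w=2); sum of weights 3 + 3 + 2 + 1 + 2 + 1 + 2 = 14)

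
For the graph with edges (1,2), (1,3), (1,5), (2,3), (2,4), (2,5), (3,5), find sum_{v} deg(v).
14 (handshake: sum of degrees = 2|E| = 2 x 7 = 14)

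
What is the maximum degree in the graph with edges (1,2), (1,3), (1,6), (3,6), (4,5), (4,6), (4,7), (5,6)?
4 (attained at vertex 6)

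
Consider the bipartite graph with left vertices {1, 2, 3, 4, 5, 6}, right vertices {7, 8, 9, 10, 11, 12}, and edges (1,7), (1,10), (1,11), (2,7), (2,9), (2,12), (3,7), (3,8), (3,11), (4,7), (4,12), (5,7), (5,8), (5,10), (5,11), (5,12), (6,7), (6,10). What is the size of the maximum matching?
6 (matching: (1,11), (2,9), (3,8), (4,12), (5,10), (6,7); upper bound min(|L|,|R|) = min(6,6) = 6)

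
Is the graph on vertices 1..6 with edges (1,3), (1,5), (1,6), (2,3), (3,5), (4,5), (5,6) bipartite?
No (odd cycle of length 3: 5 -> 1 -> 3 -> 5)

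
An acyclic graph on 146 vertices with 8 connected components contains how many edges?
138 (Each of the 8 component trees on V_i vertices has V_i - 1 edges; summing gives V - C = 146 - 8 = 138)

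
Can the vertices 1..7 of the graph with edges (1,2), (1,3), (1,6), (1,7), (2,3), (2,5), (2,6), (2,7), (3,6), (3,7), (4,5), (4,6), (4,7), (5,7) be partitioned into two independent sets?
No (odd cycle of length 3: 2 -> 1 -> 3 -> 2)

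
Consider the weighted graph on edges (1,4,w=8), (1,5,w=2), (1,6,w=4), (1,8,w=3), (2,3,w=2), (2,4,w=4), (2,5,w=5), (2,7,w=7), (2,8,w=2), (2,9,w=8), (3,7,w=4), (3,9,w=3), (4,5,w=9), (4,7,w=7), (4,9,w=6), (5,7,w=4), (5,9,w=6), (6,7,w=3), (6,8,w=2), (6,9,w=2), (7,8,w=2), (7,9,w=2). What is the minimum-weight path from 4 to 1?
8 (path: 4 -> 1; weights 8 = 8)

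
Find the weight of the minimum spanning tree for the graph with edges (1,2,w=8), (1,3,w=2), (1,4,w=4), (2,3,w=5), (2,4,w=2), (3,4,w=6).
8 (MST edges: (1,3,w=2), (1,4,w=4), (2,4,w=2); sum of weights 2 + 4 + 2 = 8)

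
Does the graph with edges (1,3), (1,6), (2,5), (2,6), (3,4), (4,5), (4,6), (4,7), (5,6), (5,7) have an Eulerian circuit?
Yes (the graph is connected and all 7 vertices have even degree)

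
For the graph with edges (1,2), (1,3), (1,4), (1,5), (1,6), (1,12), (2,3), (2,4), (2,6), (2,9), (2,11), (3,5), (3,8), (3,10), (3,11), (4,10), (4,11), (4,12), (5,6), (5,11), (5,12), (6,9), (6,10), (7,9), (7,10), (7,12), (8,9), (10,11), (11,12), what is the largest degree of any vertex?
6 (attained at vertices 1, 2, 3, 11)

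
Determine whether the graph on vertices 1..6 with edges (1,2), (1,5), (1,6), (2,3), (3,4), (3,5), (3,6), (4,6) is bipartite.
No (odd cycle of length 5: 3 -> 5 -> 1 -> 6 -> 4 -> 3)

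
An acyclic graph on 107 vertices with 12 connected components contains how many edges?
95 (Each of the 12 component trees on V_i vertices has V_i - 1 edges; summing gives V - C = 107 - 12 = 95)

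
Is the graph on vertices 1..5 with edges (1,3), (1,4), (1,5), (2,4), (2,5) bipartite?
Yes. Partition: {1, 2}, {3, 4, 5}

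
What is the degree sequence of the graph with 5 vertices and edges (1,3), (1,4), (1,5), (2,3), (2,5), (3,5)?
[3, 3, 3, 2, 1] (degrees: deg(1)=3, deg(2)=2, deg(3)=3, deg(4)=1, deg(5)=3)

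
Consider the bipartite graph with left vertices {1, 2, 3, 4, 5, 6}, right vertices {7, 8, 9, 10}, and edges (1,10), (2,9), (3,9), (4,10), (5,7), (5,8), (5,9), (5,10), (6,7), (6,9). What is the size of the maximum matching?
4 (matching: (1,10), (2,9), (5,8), (6,7); upper bound min(|L|,|R|) = min(6,4) = 4)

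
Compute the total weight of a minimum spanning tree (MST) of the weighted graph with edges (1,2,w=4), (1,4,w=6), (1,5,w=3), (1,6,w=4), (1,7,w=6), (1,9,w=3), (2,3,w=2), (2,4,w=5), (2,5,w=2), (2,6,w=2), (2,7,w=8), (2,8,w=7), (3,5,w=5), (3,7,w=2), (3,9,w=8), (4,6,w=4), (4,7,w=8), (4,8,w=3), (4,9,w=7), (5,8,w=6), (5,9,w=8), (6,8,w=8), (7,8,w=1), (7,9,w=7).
18 (MST edges: (1,5,w=3), (1,9,w=3), (2,3,w=2), (2,5,w=2), (2,6,w=2), (3,7,w=2), (4,8,w=3), (7,8,w=1); sum of weights 3 + 3 + 2 + 2 + 2 + 2 + 3 + 1 = 18)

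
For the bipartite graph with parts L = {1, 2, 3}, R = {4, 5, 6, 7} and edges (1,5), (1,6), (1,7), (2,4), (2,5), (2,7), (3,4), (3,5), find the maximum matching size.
3 (matching: (1,6), (2,7), (3,5); upper bound min(|L|,|R|) = min(3,4) = 3)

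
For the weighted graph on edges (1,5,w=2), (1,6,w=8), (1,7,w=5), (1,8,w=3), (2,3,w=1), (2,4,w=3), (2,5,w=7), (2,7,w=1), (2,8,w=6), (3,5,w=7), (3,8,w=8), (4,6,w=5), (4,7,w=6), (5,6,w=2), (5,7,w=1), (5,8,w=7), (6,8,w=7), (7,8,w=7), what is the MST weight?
13 (MST edges: (1,5,w=2), (1,8,w=3), (2,3,w=1), (2,4,w=3), (2,7,w=1), (5,6,w=2), (5,7,w=1); sum of weights 2 + 3 + 1 + 3 + 1 + 2 + 1 = 13)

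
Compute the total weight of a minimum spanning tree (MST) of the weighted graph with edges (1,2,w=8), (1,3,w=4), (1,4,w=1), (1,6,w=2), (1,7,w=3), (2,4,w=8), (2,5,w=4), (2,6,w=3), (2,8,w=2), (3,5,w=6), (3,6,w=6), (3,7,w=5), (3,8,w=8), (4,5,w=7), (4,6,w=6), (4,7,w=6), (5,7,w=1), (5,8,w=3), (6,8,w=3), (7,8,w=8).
16 (MST edges: (1,3,w=4), (1,4,w=1), (1,6,w=2), (1,7,w=3), (2,6,w=3), (2,8,w=2), (5,7,w=1); sum of weights 4 + 1 + 2 + 3 + 3 + 2 + 1 = 16)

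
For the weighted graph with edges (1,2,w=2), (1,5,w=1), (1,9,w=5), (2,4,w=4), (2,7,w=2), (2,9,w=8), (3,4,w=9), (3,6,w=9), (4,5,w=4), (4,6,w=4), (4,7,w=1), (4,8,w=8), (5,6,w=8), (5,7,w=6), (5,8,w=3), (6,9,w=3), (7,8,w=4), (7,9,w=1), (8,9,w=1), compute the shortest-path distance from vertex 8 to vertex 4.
3 (path: 8 -> 9 -> 7 -> 4; weights 1 + 1 + 1 = 3)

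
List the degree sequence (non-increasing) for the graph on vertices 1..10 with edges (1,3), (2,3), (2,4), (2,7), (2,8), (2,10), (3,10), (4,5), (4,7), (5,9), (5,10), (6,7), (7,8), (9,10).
[5, 4, 4, 3, 3, 3, 2, 2, 1, 1] (degrees: deg(1)=1, deg(2)=5, deg(3)=3, deg(4)=3, deg(5)=3, deg(6)=1, deg(7)=4, deg(8)=2, deg(9)=2, deg(10)=4)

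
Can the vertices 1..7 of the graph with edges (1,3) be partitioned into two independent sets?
Yes. Partition: {1, 2, 4, 5, 6, 7}, {3}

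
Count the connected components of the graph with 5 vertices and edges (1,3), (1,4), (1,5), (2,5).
1 (components: {1, 2, 3, 4, 5})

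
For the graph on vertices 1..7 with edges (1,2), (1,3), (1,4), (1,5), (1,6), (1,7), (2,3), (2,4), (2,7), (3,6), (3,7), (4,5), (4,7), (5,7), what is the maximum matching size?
3 (matching: (1,6), (2,4), (5,7); upper bound floor(n/2) = floor(7/2) = 3)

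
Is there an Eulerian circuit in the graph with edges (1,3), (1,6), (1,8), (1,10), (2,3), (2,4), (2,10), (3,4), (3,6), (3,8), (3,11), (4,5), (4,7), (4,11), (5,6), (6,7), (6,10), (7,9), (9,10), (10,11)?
No (6 vertices have odd degree: {2, 4, 6, 7, 10, 11}; Eulerian circuit requires 0)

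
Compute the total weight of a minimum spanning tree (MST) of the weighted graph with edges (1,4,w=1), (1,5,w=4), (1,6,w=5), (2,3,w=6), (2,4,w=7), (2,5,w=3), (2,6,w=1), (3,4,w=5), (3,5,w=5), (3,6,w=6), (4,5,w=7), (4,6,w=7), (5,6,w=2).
13 (MST edges: (1,4,w=1), (1,5,w=4), (2,6,w=1), (3,5,w=5), (5,6,w=2); sum of weights 1 + 4 + 1 + 5 + 2 = 13)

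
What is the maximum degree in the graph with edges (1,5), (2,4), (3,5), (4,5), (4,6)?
3 (attained at vertices 4, 5)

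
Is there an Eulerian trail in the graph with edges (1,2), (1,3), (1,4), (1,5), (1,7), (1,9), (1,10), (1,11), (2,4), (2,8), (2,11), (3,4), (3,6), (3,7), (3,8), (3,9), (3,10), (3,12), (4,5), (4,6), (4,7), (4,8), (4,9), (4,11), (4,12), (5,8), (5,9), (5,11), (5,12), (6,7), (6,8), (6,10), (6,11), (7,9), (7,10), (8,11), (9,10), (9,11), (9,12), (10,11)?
Yes — and in fact it has an Eulerian circuit (the graph is connected and all 12 vertices have even degree)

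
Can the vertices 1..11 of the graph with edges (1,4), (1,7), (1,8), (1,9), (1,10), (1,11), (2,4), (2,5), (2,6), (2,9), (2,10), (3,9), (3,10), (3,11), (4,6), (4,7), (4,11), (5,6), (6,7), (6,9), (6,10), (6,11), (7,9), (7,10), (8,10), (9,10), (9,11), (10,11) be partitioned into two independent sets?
No (odd cycle of length 3: 4 -> 1 -> 7 -> 4)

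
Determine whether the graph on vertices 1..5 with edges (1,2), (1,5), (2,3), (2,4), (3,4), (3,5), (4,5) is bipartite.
No (odd cycle of length 3: 3 -> 2 -> 4 -> 3)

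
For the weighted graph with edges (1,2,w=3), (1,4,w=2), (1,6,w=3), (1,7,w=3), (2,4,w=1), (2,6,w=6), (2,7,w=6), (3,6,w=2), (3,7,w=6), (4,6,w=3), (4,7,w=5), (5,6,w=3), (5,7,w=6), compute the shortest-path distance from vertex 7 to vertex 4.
5 (path: 7 -> 4; weights 5 = 5)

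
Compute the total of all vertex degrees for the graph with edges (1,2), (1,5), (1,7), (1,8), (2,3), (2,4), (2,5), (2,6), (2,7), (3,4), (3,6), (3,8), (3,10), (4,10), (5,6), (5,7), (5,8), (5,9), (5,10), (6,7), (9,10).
42 (handshake: sum of degrees = 2|E| = 2 x 21 = 42)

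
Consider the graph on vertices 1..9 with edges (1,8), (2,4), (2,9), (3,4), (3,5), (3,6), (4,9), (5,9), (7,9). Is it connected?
No, it has 2 components: {1, 8}, {2, 3, 4, 5, 6, 7, 9}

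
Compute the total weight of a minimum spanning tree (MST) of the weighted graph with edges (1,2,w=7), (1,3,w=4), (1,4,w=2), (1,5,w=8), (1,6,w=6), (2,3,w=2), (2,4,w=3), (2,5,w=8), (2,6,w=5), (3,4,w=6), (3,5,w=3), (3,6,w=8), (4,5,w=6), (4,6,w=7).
15 (MST edges: (1,4,w=2), (2,3,w=2), (2,4,w=3), (2,6,w=5), (3,5,w=3); sum of weights 2 + 2 + 3 + 5 + 3 = 15)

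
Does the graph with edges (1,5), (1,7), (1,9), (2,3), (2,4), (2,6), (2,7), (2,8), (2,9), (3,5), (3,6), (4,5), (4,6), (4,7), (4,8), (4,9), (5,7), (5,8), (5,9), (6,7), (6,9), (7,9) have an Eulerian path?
No (4 vertices have odd degree: {1, 3, 6, 8}; Eulerian path requires 0 or 2)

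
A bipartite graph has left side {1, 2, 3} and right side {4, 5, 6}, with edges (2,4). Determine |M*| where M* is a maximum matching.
1 (matching: (2,4); upper bound min(|L|,|R|) = min(3,3) = 3)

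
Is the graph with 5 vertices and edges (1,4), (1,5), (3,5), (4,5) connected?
No, it has 2 components: {1, 3, 4, 5}, {2}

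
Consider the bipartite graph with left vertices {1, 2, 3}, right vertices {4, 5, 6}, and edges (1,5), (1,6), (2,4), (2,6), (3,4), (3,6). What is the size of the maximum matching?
3 (matching: (1,5), (2,6), (3,4); upper bound min(|L|,|R|) = min(3,3) = 3)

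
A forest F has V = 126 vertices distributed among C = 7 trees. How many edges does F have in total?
119 (Each of the 7 component trees on V_i vertices has V_i - 1 edges; summing gives V - C = 126 - 7 = 119)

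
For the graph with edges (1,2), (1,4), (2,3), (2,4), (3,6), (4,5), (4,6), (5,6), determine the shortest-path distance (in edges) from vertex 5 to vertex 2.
2 (path: 5 -> 4 -> 2, 2 edges)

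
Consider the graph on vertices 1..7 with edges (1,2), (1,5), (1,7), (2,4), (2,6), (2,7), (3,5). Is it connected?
Yes (BFS from 1 visits [1, 2, 5, 7, 4, 6, 3] — all 7 vertices reached)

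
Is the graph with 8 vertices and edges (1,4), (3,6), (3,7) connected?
No, it has 5 components: {1, 4}, {2}, {3, 6, 7}, {5}, {8}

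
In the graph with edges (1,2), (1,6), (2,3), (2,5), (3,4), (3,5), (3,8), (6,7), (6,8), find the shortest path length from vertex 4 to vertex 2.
2 (path: 4 -> 3 -> 2, 2 edges)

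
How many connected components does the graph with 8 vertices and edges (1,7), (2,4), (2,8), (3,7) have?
4 (components: {1, 3, 7}, {2, 4, 8}, {5}, {6})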